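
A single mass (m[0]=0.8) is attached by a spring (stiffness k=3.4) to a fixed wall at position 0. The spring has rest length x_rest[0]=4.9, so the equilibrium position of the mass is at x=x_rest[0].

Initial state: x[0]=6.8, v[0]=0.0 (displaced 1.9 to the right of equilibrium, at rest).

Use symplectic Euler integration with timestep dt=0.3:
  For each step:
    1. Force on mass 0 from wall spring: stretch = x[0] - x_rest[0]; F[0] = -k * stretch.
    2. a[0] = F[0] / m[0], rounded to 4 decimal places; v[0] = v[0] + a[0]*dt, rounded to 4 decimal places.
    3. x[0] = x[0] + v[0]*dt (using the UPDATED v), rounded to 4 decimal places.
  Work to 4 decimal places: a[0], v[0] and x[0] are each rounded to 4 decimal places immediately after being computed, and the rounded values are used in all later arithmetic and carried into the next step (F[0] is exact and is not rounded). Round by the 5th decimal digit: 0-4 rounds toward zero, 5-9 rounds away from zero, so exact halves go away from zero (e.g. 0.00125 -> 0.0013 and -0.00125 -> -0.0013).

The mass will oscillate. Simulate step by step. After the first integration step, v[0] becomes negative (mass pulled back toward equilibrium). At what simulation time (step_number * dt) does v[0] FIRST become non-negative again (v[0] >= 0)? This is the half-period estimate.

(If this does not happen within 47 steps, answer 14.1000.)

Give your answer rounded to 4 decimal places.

Step 0: x=[6.8000] v=[0.0000]
Step 1: x=[6.0733] v=[-2.4225]
Step 2: x=[4.8978] v=[-3.9185]
Step 3: x=[3.7231] v=[-3.9157]
Step 4: x=[2.9985] v=[-2.4152]
Step 5: x=[3.0013] v=[0.0092]
First v>=0 after going negative at step 5, time=1.5000

Answer: 1.5000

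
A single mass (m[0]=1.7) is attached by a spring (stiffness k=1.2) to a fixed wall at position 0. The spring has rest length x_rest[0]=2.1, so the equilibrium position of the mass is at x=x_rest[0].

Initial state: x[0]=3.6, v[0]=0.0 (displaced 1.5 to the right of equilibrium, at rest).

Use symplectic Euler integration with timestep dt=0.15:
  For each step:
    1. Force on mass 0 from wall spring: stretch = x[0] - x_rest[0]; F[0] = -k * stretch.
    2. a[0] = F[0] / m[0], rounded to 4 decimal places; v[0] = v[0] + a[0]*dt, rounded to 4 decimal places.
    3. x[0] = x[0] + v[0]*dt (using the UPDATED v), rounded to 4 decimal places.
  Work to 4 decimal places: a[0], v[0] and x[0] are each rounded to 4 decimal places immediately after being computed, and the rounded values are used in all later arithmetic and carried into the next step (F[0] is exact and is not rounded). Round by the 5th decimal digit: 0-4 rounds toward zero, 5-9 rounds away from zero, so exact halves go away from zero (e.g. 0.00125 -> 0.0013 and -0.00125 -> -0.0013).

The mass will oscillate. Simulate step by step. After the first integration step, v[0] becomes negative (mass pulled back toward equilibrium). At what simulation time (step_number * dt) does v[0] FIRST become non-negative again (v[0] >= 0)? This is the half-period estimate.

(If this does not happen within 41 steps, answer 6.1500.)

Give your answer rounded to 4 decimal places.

Answer: 3.7500

Derivation:
Step 0: x=[3.6000] v=[0.0000]
Step 1: x=[3.5762] v=[-0.1588]
Step 2: x=[3.5289] v=[-0.3151]
Step 3: x=[3.4589] v=[-0.4664]
Step 4: x=[3.3674] v=[-0.6103]
Step 5: x=[3.2557] v=[-0.7445]
Step 6: x=[3.1257] v=[-0.8669]
Step 7: x=[2.9794] v=[-0.9755]
Step 8: x=[2.8191] v=[-1.0686]
Step 9: x=[2.6474] v=[-1.1447]
Step 10: x=[2.4670] v=[-1.2027]
Step 11: x=[2.2808] v=[-1.2416]
Step 12: x=[2.0917] v=[-1.2607]
Step 13: x=[1.9027] v=[-1.2598]
Step 14: x=[1.7169] v=[-1.2389]
Step 15: x=[1.5372] v=[-1.1983]
Step 16: x=[1.3664] v=[-1.1387]
Step 17: x=[1.2073] v=[-1.0610]
Step 18: x=[1.0623] v=[-0.9665]
Step 19: x=[0.9338] v=[-0.8566]
Step 20: x=[0.8238] v=[-0.7331]
Step 21: x=[0.7341] v=[-0.5980]
Step 22: x=[0.6661] v=[-0.4534]
Step 23: x=[0.6209] v=[-0.3016]
Step 24: x=[0.5992] v=[-0.1450]
Step 25: x=[0.6013] v=[0.0139]
First v>=0 after going negative at step 25, time=3.7500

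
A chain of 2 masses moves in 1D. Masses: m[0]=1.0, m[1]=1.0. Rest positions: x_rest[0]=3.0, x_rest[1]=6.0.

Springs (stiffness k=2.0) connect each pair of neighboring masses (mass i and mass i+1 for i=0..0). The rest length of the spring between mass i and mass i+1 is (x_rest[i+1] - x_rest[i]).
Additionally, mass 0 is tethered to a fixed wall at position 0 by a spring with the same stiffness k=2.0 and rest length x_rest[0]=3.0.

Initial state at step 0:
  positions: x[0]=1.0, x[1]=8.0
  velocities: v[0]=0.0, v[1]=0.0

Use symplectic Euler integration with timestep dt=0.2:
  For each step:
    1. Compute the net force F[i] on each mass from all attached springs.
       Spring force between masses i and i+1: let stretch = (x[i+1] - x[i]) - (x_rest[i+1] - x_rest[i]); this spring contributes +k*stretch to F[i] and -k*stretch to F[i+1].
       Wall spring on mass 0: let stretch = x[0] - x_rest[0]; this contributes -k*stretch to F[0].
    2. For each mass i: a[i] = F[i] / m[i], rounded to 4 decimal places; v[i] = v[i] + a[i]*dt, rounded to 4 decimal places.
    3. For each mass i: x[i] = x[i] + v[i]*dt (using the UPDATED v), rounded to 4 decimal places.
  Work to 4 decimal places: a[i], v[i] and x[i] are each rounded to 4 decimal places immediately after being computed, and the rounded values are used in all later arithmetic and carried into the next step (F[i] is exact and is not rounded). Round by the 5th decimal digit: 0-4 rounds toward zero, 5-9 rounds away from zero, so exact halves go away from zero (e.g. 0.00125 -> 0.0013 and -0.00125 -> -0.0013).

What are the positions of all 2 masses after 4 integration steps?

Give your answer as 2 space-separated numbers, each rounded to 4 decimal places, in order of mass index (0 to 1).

Step 0: x=[1.0000 8.0000] v=[0.0000 0.0000]
Step 1: x=[1.4800 7.6800] v=[2.4000 -1.6000]
Step 2: x=[2.3376 7.1040] v=[4.2880 -2.8800]
Step 3: x=[3.3895 6.3867] v=[5.2595 -3.5866]
Step 4: x=[4.4100 5.6696] v=[5.1026 -3.5855]

Answer: 4.4100 5.6696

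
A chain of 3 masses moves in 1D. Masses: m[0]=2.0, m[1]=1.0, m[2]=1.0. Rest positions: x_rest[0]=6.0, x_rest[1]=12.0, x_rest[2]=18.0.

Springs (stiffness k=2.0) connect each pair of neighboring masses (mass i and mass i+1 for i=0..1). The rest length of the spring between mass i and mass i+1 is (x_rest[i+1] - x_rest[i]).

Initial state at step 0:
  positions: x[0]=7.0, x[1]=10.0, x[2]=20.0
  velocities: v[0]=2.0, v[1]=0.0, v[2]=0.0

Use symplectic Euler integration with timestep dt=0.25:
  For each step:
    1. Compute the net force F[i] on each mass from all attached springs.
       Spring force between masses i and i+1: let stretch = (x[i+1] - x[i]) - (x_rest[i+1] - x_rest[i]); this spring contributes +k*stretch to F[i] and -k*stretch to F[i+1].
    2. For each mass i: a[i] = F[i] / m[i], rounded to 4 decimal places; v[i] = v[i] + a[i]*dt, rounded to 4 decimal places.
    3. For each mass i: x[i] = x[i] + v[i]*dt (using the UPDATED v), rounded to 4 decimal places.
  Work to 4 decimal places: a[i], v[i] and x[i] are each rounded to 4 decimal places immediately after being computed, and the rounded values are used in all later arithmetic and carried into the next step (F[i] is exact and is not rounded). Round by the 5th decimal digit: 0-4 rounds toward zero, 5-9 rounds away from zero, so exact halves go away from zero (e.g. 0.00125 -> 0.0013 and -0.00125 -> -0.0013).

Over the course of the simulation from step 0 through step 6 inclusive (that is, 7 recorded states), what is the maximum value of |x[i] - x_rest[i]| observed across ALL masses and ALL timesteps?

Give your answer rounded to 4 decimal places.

Step 0: x=[7.0000 10.0000 20.0000] v=[2.0000 0.0000 0.0000]
Step 1: x=[7.3125 10.8750 19.5000] v=[1.2500 3.5000 -2.0000]
Step 2: x=[7.4727 12.3828 18.6719] v=[0.6406 6.0313 -3.3125]
Step 3: x=[7.5647 14.0630 17.8076] v=[0.3681 6.7208 -3.4571]
Step 4: x=[7.6879 15.3990 17.2253] v=[0.4927 5.3440 -2.3294]
Step 5: x=[7.9180 15.9994 17.1647] v=[0.9205 2.4016 -0.2426]
Step 6: x=[8.2782 15.7353 17.7084] v=[1.4409 -1.0565 2.1748]
Max displacement = 3.9994

Answer: 3.9994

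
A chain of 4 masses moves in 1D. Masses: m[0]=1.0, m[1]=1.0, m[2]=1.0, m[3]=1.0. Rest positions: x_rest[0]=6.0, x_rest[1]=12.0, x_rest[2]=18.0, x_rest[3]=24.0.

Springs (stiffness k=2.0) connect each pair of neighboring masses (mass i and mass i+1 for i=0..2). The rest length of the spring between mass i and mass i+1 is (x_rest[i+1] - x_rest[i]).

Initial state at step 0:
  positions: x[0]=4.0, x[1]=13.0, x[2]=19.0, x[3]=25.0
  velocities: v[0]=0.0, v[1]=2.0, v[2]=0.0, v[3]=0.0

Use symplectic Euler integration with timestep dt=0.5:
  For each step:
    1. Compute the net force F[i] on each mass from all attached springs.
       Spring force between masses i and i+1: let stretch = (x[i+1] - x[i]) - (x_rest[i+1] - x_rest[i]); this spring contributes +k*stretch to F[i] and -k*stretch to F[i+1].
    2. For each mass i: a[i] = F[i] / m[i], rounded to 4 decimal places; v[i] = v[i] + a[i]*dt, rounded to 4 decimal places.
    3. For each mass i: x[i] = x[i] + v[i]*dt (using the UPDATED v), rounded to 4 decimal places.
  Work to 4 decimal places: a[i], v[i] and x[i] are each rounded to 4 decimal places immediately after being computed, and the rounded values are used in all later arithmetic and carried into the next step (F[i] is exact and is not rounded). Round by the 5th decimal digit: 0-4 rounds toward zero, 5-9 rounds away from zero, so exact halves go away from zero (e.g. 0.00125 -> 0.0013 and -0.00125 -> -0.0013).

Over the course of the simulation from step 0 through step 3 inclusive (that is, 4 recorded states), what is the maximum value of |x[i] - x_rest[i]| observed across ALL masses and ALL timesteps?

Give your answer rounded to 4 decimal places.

Answer: 2.6250

Derivation:
Step 0: x=[4.0000 13.0000 19.0000 25.0000] v=[0.0000 2.0000 0.0000 0.0000]
Step 1: x=[5.5000 12.5000 19.0000 25.0000] v=[3.0000 -1.0000 0.0000 0.0000]
Step 2: x=[7.5000 11.7500 18.7500 25.0000] v=[4.0000 -1.5000 -0.5000 0.0000]
Step 3: x=[8.6250 12.3750 18.1250 24.8750] v=[2.2500 1.2500 -1.2500 -0.2500]
Max displacement = 2.6250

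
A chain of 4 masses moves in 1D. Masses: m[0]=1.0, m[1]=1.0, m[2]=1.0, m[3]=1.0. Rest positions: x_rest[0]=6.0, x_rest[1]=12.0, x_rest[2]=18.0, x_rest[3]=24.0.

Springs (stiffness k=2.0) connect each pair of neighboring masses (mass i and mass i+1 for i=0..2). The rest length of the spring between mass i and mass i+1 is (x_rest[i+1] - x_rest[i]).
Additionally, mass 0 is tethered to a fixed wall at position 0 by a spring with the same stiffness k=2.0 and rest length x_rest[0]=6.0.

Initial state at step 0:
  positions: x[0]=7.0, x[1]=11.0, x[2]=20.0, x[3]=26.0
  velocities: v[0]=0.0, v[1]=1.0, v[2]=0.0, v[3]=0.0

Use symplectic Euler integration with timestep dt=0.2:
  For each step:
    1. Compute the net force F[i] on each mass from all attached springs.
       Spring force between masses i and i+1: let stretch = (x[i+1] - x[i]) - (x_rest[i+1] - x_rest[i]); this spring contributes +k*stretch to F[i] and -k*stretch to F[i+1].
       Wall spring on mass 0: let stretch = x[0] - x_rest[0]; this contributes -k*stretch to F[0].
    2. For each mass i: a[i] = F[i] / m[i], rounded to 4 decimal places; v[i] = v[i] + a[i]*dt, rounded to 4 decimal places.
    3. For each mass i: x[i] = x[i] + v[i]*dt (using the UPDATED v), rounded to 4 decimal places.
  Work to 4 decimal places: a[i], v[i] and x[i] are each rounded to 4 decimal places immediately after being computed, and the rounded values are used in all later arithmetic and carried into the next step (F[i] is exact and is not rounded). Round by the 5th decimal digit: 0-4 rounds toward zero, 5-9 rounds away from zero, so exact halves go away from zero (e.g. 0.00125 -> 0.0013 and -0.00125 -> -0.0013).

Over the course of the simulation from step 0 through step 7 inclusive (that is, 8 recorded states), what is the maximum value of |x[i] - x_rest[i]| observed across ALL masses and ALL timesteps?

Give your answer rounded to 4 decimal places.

Step 0: x=[7.0000 11.0000 20.0000 26.0000] v=[0.0000 1.0000 0.0000 0.0000]
Step 1: x=[6.7600 11.6000 19.7600 26.0000] v=[-1.2000 3.0000 -1.2000 0.0000]
Step 2: x=[6.3664 12.4656 19.3664 25.9808] v=[-1.9680 4.3280 -1.9680 -0.0960]
Step 3: x=[5.9514 13.3953 18.9499 25.9124] v=[-2.0749 4.6486 -2.0826 -0.3418]
Step 4: x=[5.6558 14.1739 18.6460 25.7670] v=[-1.4779 3.8929 -1.5194 -0.7268]
Step 5: x=[5.5892 14.6288 18.5540 25.5320] v=[-0.3330 2.2745 -0.4598 -1.1752]
Step 6: x=[5.7986 14.6745 18.7063 25.2187] v=[1.0472 0.2287 0.7613 -1.5664]
Step 7: x=[6.2542 14.3327 19.0570 24.8644] v=[2.2781 -1.7089 1.7535 -1.7714]
Max displacement = 2.6745

Answer: 2.6745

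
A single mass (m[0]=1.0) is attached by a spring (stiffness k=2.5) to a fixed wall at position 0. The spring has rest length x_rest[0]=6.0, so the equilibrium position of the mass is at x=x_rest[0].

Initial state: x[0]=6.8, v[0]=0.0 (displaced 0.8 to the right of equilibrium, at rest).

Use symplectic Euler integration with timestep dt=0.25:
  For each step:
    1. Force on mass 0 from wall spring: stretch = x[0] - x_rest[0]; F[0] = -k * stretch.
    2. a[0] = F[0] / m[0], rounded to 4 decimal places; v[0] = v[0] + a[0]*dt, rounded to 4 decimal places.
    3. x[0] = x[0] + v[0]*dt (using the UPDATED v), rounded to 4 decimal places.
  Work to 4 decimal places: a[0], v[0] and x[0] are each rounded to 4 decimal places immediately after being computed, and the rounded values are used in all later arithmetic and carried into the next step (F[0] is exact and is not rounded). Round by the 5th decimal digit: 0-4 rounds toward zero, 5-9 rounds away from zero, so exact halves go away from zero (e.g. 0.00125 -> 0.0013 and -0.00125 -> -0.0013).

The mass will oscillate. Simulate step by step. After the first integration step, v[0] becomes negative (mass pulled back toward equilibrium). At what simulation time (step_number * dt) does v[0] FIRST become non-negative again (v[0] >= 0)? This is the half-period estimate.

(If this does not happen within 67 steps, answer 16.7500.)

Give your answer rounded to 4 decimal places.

Answer: 2.0000

Derivation:
Step 0: x=[6.8000] v=[0.0000]
Step 1: x=[6.6750] v=[-0.5000]
Step 2: x=[6.4445] v=[-0.9219]
Step 3: x=[6.1446] v=[-1.1997]
Step 4: x=[5.8221] v=[-1.2901]
Step 5: x=[5.5274] v=[-1.1789]
Step 6: x=[5.3065] v=[-0.8835]
Step 7: x=[5.1940] v=[-0.4501]
Step 8: x=[5.2074] v=[0.0537]
First v>=0 after going negative at step 8, time=2.0000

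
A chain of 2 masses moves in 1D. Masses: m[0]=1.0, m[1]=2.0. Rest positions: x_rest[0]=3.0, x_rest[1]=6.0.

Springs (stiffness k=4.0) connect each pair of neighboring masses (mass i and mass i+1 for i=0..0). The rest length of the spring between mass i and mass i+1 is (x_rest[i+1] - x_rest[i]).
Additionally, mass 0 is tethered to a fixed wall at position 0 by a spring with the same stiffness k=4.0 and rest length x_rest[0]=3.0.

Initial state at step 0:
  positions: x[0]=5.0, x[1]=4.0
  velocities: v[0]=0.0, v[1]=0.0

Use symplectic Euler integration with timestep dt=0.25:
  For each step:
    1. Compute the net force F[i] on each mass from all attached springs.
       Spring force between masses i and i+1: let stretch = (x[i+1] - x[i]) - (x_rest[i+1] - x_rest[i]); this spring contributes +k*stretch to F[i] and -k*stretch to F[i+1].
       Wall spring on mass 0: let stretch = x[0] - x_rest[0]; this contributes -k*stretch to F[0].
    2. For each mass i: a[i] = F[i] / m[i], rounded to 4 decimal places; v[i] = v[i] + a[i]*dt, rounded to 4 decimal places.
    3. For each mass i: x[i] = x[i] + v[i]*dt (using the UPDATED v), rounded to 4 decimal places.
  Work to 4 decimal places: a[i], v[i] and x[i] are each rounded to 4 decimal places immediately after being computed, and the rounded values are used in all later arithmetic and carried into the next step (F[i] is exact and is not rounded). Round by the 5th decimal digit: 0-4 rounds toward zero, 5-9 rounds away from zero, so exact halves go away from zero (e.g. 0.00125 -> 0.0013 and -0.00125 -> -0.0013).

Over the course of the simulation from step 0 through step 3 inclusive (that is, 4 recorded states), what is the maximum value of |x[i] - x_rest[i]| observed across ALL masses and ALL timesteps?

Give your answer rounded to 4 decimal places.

Step 0: x=[5.0000 4.0000] v=[0.0000 0.0000]
Step 1: x=[3.5000 4.5000] v=[-6.0000 2.0000]
Step 2: x=[1.3750 5.2500] v=[-8.5000 3.0000]
Step 3: x=[-0.1250 5.8906] v=[-6.0000 2.5625]
Max displacement = 3.1250

Answer: 3.1250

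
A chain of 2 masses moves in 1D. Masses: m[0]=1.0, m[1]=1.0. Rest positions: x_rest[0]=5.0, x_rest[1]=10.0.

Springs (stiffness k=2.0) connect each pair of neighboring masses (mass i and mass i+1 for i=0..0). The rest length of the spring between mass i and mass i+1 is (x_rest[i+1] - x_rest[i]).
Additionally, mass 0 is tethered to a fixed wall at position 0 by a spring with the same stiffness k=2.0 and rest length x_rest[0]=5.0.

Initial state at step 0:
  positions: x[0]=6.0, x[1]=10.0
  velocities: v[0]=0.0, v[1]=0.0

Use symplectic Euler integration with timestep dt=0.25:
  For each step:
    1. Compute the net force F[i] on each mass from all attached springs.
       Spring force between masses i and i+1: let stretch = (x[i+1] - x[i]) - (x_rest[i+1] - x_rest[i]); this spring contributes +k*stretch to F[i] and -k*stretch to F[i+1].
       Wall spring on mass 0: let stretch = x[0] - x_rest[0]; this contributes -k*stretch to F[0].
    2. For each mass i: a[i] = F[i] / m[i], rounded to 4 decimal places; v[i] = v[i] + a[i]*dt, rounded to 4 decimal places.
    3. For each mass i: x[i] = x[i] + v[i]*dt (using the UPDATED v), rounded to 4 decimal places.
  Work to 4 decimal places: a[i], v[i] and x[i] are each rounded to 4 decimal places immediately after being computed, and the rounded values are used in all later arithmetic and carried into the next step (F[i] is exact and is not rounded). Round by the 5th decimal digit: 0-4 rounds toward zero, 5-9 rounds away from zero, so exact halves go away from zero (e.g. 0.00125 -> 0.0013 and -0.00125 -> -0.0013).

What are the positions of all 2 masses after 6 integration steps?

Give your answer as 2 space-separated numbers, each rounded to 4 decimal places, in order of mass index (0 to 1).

Answer: 4.4305 10.4434

Derivation:
Step 0: x=[6.0000 10.0000] v=[0.0000 0.0000]
Step 1: x=[5.7500 10.1250] v=[-1.0000 0.5000]
Step 2: x=[5.3281 10.3281] v=[-1.6875 0.8125]
Step 3: x=[4.8652 10.5312] v=[-1.8516 0.8125]
Step 4: x=[4.5024 10.6511] v=[-1.4512 0.4795]
Step 5: x=[4.3454 10.6274] v=[-0.6281 -0.0949]
Step 6: x=[4.4305 10.4434] v=[0.3402 -0.7359]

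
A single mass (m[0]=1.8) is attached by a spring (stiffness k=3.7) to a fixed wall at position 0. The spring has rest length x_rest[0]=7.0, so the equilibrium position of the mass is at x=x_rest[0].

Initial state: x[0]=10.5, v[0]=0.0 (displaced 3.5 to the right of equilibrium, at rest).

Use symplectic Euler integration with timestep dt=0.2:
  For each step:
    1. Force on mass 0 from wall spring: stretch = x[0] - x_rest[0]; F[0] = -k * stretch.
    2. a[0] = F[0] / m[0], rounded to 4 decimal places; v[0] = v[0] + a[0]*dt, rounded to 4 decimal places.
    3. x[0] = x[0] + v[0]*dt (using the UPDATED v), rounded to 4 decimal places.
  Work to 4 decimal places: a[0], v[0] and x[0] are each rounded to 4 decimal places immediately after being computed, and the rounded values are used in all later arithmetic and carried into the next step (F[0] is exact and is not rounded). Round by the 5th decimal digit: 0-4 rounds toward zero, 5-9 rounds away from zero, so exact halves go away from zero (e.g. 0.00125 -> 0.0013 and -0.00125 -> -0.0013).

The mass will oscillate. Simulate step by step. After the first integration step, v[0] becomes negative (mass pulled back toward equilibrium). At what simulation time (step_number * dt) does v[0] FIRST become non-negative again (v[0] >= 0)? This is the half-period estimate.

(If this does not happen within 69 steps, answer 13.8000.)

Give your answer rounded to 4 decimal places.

Answer: 2.2000

Derivation:
Step 0: x=[10.5000] v=[0.0000]
Step 1: x=[10.2122] v=[-1.4389]
Step 2: x=[9.6603] v=[-2.7595]
Step 3: x=[8.8897] v=[-3.8532]
Step 4: x=[7.9637] v=[-4.6301]
Step 5: x=[6.9584] v=[-5.0263]
Step 6: x=[5.9566] v=[-5.0092]
Step 7: x=[5.0406] v=[-4.5802]
Step 8: x=[4.2857] v=[-3.7747]
Step 9: x=[3.7539] v=[-2.6588]
Step 10: x=[3.4890] v=[-1.3243]
Step 11: x=[3.5128] v=[0.1191]
First v>=0 after going negative at step 11, time=2.2000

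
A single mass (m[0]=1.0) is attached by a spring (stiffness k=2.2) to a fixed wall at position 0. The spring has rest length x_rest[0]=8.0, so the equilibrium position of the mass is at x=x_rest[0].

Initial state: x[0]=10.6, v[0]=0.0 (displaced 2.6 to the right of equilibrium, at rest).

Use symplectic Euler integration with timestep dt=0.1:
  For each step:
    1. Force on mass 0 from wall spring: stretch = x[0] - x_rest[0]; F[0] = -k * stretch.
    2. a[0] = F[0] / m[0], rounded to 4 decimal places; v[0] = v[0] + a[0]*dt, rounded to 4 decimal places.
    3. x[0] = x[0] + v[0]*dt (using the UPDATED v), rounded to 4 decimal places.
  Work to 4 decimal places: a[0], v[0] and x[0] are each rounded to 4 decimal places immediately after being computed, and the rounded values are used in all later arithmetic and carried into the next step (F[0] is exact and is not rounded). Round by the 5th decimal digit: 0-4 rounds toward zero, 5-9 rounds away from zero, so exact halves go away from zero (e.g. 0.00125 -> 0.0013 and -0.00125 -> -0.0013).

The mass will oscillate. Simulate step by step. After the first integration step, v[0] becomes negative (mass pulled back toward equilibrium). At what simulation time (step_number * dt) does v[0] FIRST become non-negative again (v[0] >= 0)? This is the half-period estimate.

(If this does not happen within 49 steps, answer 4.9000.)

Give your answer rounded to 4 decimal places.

Answer: 2.2000

Derivation:
Step 0: x=[10.6000] v=[0.0000]
Step 1: x=[10.5428] v=[-0.5720]
Step 2: x=[10.4297] v=[-1.1314]
Step 3: x=[10.2631] v=[-1.6659]
Step 4: x=[10.0467] v=[-2.1638]
Step 5: x=[9.7853] v=[-2.6141]
Step 6: x=[9.4846] v=[-3.0069]
Step 7: x=[9.1513] v=[-3.3335]
Step 8: x=[8.7926] v=[-3.5868]
Step 9: x=[8.4165] v=[-3.7612]
Step 10: x=[8.0312] v=[-3.8528]
Step 11: x=[7.6452] v=[-3.8597]
Step 12: x=[7.2670] v=[-3.7816]
Step 13: x=[6.9050] v=[-3.6203]
Step 14: x=[6.5671] v=[-3.3794]
Step 15: x=[6.2607] v=[-3.0642]
Step 16: x=[5.9925] v=[-2.6816]
Step 17: x=[5.7685] v=[-2.2400]
Step 18: x=[5.5936] v=[-1.7491]
Step 19: x=[5.4716] v=[-1.2197]
Step 20: x=[5.4053] v=[-0.6635]
Step 21: x=[5.3960] v=[-0.0927]
Step 22: x=[5.4440] v=[0.4802]
First v>=0 after going negative at step 22, time=2.2000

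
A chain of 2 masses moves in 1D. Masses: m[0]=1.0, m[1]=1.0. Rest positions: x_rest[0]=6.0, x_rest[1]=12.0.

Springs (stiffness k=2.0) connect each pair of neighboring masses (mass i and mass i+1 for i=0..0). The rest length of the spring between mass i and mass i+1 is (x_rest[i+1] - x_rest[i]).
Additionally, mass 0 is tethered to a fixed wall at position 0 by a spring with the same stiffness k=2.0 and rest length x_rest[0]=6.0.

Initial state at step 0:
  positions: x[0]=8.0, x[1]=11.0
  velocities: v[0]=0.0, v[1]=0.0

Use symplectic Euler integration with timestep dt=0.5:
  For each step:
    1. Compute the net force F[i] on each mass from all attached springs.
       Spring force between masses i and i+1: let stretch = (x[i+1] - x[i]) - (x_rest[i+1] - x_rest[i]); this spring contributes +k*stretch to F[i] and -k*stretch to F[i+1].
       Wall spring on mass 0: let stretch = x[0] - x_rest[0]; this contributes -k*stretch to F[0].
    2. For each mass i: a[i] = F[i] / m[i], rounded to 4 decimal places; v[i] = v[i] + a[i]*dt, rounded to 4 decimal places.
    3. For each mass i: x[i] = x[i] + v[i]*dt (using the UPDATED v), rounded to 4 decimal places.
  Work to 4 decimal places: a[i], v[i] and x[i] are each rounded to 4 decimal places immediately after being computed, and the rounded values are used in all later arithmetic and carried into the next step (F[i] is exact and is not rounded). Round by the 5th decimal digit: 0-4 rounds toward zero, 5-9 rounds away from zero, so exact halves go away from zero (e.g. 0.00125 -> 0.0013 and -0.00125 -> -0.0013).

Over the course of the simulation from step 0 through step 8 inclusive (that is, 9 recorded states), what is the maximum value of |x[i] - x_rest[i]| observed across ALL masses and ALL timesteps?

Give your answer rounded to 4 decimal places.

Answer: 2.3203

Derivation:
Step 0: x=[8.0000 11.0000] v=[0.0000 0.0000]
Step 1: x=[5.5000 12.5000] v=[-5.0000 3.0000]
Step 2: x=[3.7500 13.5000] v=[-3.5000 2.0000]
Step 3: x=[5.0000 12.6250] v=[2.5000 -1.7500]
Step 4: x=[7.5625 10.9375] v=[5.1250 -3.3750]
Step 5: x=[8.0313 10.5625] v=[0.9375 -0.7500]
Step 6: x=[5.7500 11.9219] v=[-4.5626 2.7188]
Step 7: x=[3.6797 13.1954] v=[-4.1407 2.5469]
Step 8: x=[4.5274 12.7110] v=[1.6953 -0.9688]
Max displacement = 2.3203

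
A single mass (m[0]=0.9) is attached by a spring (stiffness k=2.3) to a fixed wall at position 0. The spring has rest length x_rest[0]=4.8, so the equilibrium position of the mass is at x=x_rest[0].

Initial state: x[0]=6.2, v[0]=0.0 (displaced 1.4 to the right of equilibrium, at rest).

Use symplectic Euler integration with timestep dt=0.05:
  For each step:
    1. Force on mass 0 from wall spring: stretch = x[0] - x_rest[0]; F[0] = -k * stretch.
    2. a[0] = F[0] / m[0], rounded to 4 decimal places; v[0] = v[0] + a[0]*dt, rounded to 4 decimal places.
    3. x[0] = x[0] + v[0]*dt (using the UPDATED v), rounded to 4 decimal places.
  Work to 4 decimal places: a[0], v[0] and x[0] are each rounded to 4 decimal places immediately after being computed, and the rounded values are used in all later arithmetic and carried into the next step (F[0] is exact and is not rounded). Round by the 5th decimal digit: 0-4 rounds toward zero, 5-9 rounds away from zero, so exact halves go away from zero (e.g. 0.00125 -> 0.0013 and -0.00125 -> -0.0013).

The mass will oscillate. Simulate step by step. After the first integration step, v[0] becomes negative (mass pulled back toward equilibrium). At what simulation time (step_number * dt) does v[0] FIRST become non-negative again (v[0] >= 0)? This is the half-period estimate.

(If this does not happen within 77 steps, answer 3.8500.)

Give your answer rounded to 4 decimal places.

Step 0: x=[6.2000] v=[0.0000]
Step 1: x=[6.1911] v=[-0.1789]
Step 2: x=[6.1733] v=[-0.3567]
Step 3: x=[6.1467] v=[-0.5322]
Step 4: x=[6.1115] v=[-0.7043]
Step 5: x=[6.0679] v=[-0.8719]
Step 6: x=[6.0162] v=[-1.0339]
Step 7: x=[5.9567] v=[-1.1893]
Step 8: x=[5.8898] v=[-1.3371]
Step 9: x=[5.8160] v=[-1.4764]
Step 10: x=[5.7357] v=[-1.6062]
Step 11: x=[5.6494] v=[-1.7258]
Step 12: x=[5.5577] v=[-1.8343]
Step 13: x=[5.4611] v=[-1.9311]
Step 14: x=[5.3603] v=[-2.0156]
Step 15: x=[5.2559] v=[-2.0872]
Step 16: x=[5.1486] v=[-2.1455]
Step 17: x=[5.0391] v=[-2.1900]
Step 18: x=[4.9281] v=[-2.2206]
Step 19: x=[4.8163] v=[-2.2370]
Step 20: x=[4.7043] v=[-2.2391]
Step 21: x=[4.5930] v=[-2.2269]
Step 22: x=[4.4830] v=[-2.2005]
Step 23: x=[4.3750] v=[-2.1600]
Step 24: x=[4.2697] v=[-2.1057]
Step 25: x=[4.1678] v=[-2.0379]
Step 26: x=[4.0699] v=[-1.9571]
Step 27: x=[3.9767] v=[-1.8638]
Step 28: x=[3.8888] v=[-1.7586]
Step 29: x=[3.8067] v=[-1.6422]
Step 30: x=[3.7309] v=[-1.5153]
Step 31: x=[3.6620] v=[-1.3787]
Step 32: x=[3.6003] v=[-1.2333]
Step 33: x=[3.5463] v=[-1.0800]
Step 34: x=[3.5003] v=[-0.9198]
Step 35: x=[3.4626] v=[-0.7537]
Step 36: x=[3.4335] v=[-0.5828]
Step 37: x=[3.4131] v=[-0.4082]
Step 38: x=[3.4016] v=[-0.2310]
Step 39: x=[3.3990] v=[-0.0523]
Step 40: x=[3.4053] v=[0.1267]
First v>=0 after going negative at step 40, time=2.0000

Answer: 2.0000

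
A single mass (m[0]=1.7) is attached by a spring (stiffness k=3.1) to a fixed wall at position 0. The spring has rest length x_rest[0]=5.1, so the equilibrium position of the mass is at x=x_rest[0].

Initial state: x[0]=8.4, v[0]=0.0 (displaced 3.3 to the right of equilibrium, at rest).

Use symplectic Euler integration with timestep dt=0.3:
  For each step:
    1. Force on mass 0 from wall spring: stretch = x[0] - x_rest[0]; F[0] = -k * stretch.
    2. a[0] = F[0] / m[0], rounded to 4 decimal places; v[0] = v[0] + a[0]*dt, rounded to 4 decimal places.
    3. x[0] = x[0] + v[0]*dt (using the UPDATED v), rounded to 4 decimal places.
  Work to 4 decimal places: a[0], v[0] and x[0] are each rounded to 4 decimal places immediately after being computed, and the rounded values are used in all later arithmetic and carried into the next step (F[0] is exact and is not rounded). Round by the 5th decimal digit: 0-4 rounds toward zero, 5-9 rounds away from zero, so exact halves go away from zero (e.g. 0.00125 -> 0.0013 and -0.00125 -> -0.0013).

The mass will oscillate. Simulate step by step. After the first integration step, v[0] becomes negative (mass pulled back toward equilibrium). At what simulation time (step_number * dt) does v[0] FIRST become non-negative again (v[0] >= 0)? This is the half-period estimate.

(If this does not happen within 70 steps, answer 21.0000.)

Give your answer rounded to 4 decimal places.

Answer: 2.4000

Derivation:
Step 0: x=[8.4000] v=[0.0000]
Step 1: x=[7.8584] v=[-1.8053]
Step 2: x=[6.8641] v=[-3.3143]
Step 3: x=[5.5803] v=[-4.2794]
Step 4: x=[4.2177] v=[-4.5421]
Step 5: x=[2.9999] v=[-4.0594]
Step 6: x=[2.1268] v=[-2.9105]
Step 7: x=[1.7416] v=[-1.2840]
Step 8: x=[1.9076] v=[0.5532]
First v>=0 after going negative at step 8, time=2.4000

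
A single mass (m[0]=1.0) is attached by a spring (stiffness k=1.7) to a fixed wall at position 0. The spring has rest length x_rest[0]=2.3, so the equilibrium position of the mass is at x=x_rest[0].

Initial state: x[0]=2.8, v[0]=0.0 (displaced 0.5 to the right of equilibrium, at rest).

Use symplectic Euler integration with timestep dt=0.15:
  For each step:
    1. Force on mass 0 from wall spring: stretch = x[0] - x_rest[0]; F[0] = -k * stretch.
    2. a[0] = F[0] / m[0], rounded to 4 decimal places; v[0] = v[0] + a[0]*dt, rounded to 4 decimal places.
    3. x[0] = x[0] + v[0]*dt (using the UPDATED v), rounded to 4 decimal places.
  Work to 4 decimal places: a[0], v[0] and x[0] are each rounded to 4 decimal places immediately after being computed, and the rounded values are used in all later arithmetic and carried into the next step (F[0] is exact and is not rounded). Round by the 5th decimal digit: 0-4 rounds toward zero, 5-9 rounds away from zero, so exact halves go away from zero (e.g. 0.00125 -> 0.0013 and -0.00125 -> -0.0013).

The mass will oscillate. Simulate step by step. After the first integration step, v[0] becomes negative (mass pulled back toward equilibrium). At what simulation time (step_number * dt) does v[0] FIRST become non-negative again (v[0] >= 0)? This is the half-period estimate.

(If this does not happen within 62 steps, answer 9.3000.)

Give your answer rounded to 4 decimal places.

Step 0: x=[2.8000] v=[0.0000]
Step 1: x=[2.7809] v=[-0.1275]
Step 2: x=[2.7434] v=[-0.2501]
Step 3: x=[2.6889] v=[-0.3632]
Step 4: x=[2.6195] v=[-0.4624]
Step 5: x=[2.5379] v=[-0.5439]
Step 6: x=[2.4472] v=[-0.6046]
Step 7: x=[2.3509] v=[-0.6421]
Step 8: x=[2.2526] v=[-0.6551]
Step 9: x=[2.1562] v=[-0.6430]
Step 10: x=[2.0653] v=[-0.6063]
Step 11: x=[1.9833] v=[-0.5465]
Step 12: x=[1.9134] v=[-0.4657]
Step 13: x=[1.8583] v=[-0.3671]
Step 14: x=[1.8201] v=[-0.2545]
Step 15: x=[1.8003] v=[-0.1321]
Step 16: x=[1.7996] v=[-0.0047]
Step 17: x=[1.8180] v=[0.1229]
First v>=0 after going negative at step 17, time=2.5500

Answer: 2.5500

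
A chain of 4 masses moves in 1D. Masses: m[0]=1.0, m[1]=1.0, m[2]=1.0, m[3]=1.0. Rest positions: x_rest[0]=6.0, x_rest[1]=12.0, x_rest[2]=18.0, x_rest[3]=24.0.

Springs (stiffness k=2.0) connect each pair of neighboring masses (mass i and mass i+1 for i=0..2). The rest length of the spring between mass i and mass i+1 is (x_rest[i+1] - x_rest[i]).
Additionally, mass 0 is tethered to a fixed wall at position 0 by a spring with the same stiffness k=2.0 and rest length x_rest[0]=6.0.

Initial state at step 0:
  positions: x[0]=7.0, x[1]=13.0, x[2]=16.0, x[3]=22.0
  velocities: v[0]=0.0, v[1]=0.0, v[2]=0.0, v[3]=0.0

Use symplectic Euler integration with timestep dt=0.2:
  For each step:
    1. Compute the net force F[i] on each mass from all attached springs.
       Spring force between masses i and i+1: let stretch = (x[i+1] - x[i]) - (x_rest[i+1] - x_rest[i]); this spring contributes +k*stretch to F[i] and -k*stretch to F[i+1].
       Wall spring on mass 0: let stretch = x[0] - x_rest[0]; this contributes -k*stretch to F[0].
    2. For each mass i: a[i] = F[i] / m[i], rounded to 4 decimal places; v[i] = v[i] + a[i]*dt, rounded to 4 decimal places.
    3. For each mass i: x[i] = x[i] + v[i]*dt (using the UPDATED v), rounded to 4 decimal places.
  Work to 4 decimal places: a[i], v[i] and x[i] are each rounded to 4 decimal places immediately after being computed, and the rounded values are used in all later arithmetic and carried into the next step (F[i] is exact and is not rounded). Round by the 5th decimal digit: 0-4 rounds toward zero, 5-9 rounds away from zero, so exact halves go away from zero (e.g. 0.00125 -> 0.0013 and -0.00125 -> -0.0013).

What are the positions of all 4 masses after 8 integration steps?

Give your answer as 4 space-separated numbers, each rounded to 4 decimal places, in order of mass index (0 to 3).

Step 0: x=[7.0000 13.0000 16.0000 22.0000] v=[0.0000 0.0000 0.0000 0.0000]
Step 1: x=[6.9200 12.7600 16.2400 22.0000] v=[-0.4000 -1.2000 1.2000 0.0000]
Step 2: x=[6.7536 12.3312 16.6624 22.0192] v=[-0.8320 -2.1440 2.1120 0.0960]
Step 3: x=[6.4931 11.8027 17.1668 22.0899] v=[-1.3024 -2.6426 2.5222 0.3533]
Step 4: x=[6.1379 11.2785 17.6360 22.2467] v=[-1.7758 -2.6208 2.3458 0.7841]
Step 5: x=[5.7030 10.8517 17.9654 22.5147] v=[-2.1747 -2.1340 1.6471 1.3398]
Step 6: x=[5.2237 10.5821 18.0897 22.8987] v=[-2.3964 -1.3480 0.6213 1.9201]
Step 7: x=[4.7552 10.4844 17.9981 23.3780] v=[-2.3425 -0.4883 -0.4581 2.3965]
Step 8: x=[4.3646 10.5295 17.7358 23.9069] v=[-1.9529 0.2255 -1.3116 2.6445]

Answer: 4.3646 10.5295 17.7358 23.9069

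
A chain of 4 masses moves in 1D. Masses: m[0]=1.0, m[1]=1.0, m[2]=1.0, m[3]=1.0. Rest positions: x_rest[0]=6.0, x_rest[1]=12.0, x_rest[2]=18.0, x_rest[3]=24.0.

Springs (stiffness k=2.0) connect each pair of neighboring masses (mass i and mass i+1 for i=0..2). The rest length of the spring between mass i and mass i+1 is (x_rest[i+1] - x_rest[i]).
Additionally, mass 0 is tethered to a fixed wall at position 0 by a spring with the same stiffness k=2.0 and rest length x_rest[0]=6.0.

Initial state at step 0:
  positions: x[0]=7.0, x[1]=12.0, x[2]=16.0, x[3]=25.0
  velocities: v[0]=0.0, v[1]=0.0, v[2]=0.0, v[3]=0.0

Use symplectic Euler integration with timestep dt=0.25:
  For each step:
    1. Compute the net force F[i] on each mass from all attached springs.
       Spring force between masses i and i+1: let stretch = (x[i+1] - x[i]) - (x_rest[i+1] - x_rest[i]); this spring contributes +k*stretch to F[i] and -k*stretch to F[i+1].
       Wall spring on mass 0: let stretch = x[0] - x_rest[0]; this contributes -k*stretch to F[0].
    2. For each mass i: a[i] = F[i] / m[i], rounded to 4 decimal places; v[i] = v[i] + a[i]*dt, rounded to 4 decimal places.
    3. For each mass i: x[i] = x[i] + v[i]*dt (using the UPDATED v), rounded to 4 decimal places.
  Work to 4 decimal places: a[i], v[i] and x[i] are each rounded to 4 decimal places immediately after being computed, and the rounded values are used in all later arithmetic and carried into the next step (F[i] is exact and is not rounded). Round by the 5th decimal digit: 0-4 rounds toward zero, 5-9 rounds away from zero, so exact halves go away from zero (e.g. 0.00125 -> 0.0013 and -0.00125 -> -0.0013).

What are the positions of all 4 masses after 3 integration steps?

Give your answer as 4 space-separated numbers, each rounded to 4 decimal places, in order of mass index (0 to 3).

Step 0: x=[7.0000 12.0000 16.0000 25.0000] v=[0.0000 0.0000 0.0000 0.0000]
Step 1: x=[6.7500 11.8750 16.6250 24.6250] v=[-1.0000 -0.5000 2.5000 -1.5000]
Step 2: x=[6.2969 11.7031 17.6563 24.0000] v=[-1.8125 -0.6875 4.1250 -2.5000]
Step 3: x=[5.7324 11.5996 18.7364 23.3320] v=[-2.2579 -0.4140 4.3203 -2.6719]

Answer: 5.7324 11.5996 18.7364 23.3320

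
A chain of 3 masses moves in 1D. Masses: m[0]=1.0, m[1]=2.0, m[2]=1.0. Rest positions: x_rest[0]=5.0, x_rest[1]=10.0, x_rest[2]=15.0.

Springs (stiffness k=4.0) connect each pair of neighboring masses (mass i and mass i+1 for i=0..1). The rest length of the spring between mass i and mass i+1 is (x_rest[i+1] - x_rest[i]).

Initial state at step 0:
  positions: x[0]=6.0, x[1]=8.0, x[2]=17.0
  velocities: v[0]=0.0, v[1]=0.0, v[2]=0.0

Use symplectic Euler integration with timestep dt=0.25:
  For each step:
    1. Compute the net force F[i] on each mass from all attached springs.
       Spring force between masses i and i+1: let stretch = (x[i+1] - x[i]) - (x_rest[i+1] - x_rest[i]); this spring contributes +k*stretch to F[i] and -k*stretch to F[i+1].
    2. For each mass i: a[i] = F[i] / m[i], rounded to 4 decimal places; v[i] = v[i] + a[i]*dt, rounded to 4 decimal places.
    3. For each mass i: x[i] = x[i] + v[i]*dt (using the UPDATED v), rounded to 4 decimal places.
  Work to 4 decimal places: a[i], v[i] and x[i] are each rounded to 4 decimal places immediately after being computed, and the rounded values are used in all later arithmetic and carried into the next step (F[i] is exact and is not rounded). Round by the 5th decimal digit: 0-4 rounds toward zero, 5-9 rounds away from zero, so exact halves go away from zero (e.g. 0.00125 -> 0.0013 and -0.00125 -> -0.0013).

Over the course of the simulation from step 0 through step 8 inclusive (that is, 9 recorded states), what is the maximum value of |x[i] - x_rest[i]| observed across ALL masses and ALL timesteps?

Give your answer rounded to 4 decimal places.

Step 0: x=[6.0000 8.0000 17.0000] v=[0.0000 0.0000 0.0000]
Step 1: x=[5.2500 8.8750 16.0000] v=[-3.0000 3.5000 -4.0000]
Step 2: x=[4.1563 10.1875 14.4688] v=[-4.3750 5.2500 -6.1250]
Step 3: x=[3.3204 11.2813 13.1172] v=[-3.3438 4.3751 -5.4063]
Step 4: x=[3.2247 11.6095 12.5567] v=[-0.3829 1.3126 -2.2422]
Step 5: x=[3.9752 11.0080 13.0094] v=[3.0019 -2.4062 1.8106]
Step 6: x=[5.2339 9.7775 14.2117] v=[5.0347 -4.9219 4.8092]
Step 7: x=[6.3785 8.5334 15.5555] v=[4.5783 -4.9766 5.3750]
Step 8: x=[6.8118 7.8977 16.3937] v=[1.7332 -2.5430 3.3529]
Max displacement = 2.4433

Answer: 2.4433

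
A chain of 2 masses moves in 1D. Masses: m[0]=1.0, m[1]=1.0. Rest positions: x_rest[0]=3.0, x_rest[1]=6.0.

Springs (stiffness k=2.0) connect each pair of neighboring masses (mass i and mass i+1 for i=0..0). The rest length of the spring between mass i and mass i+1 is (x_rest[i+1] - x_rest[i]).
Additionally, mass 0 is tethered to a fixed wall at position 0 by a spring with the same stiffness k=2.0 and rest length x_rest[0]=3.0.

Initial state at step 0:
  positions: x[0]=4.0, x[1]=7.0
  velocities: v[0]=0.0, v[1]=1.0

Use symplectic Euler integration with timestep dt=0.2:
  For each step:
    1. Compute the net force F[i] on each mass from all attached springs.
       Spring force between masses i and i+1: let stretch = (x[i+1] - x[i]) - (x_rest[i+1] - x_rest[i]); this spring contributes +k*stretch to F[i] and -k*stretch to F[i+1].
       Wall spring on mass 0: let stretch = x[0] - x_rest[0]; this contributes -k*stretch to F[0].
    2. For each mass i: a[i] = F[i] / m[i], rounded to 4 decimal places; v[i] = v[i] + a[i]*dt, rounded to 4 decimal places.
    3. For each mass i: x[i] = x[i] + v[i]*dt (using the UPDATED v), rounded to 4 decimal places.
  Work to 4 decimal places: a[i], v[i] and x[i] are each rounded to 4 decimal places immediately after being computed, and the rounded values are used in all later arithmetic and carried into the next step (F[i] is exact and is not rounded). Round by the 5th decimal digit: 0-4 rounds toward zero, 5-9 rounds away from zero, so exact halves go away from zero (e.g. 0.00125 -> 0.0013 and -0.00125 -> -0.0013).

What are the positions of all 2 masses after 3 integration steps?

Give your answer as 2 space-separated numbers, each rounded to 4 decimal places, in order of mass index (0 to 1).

Step 0: x=[4.0000 7.0000] v=[0.0000 1.0000]
Step 1: x=[3.9200 7.2000] v=[-0.4000 1.0000]
Step 2: x=[3.7888 7.3776] v=[-0.6560 0.8880]
Step 3: x=[3.6416 7.5081] v=[-0.7360 0.6525]

Answer: 3.6416 7.5081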